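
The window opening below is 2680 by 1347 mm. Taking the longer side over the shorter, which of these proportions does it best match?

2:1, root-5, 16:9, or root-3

2:1

Ratio = 2680 / 1347 ≈ 1.990.
Distances: 2:1 2.000 (Δ 0.010); root-5 2.236 (Δ 0.246); 16:9 1.778 (Δ 0.212); root-3 1.732 (Δ 0.258).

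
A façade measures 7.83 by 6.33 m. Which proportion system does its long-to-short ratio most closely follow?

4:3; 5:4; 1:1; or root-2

5:4

7.83/6.33 ≈ 1.237. Nearest candidates are 5:4 (1.250, off by 0.013) and 4:3 (1.333, off by 0.096).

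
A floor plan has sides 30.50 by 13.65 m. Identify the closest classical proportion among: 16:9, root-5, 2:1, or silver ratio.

root-5

30.50/13.65 ≈ 2.234. Nearest candidates are root-5 (2.236, off by 0.002) and silver ratio (2.414, off by 0.180).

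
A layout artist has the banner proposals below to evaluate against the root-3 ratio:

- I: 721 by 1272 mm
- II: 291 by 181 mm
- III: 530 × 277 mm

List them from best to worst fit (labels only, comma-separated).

I: 1272/721 ≈ 1.764 → |1.764 − 1.732| = 0.032
II: 291/181 ≈ 1.608 → |1.608 − 1.732| = 0.124
III: 530/277 ≈ 1.913 → |1.913 − 1.732| = 0.181

I, II, III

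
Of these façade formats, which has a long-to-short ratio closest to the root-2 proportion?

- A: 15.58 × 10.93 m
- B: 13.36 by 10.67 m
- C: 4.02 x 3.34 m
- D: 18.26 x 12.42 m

Ratios (long/short): A ≈ 1.425; B ≈ 1.252; C ≈ 1.204; D ≈ 1.470.
root-2 ≈ 1.414; option A is nearest (Δ 0.011).

A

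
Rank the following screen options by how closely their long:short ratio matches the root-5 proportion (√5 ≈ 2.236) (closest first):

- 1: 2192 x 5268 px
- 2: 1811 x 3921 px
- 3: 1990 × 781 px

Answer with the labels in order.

2, 1, 3

1: 5268/2192 ≈ 2.403 → |2.403 − 2.236| = 0.167
2: 3921/1811 ≈ 2.165 → |2.165 − 2.236| = 0.071
3: 1990/781 ≈ 2.548 → |2.548 − 2.236| = 0.312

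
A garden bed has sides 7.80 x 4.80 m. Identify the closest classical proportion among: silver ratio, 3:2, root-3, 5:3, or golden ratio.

Ratio = 7.80 / 4.80 ≈ 1.625.
Distances: silver ratio 2.414 (Δ 0.789); 3:2 1.500 (Δ 0.125); root-3 1.732 (Δ 0.107); 5:3 1.667 (Δ 0.042); golden ratio 1.618 (Δ 0.007).

golden ratio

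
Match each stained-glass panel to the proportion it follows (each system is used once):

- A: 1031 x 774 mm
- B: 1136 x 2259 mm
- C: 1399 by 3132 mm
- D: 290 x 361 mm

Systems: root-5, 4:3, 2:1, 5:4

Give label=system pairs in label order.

A=4:3, B=2:1, C=root-5, D=5:4

Ratios: A ≈ 1.332; B ≈ 1.989; C ≈ 2.239; D ≈ 1.245.
Targets: root-5 ≈ 2.236; 4:3 ≈ 1.333; 2:1 ≈ 2.000; 5:4 ≈ 1.250.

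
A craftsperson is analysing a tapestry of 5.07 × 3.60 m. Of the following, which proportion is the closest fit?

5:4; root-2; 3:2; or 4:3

5.07/3.60 ≈ 1.408. Nearest candidates are root-2 (1.414, off by 0.006) and 4:3 (1.333, off by 0.075).

root-2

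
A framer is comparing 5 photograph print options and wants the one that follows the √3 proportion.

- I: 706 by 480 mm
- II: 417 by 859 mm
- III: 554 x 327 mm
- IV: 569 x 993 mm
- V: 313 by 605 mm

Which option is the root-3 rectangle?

Target root-3 ≈ 1.732.
I: 1.471 (Δ0.261)  II: 2.060 (Δ0.328)  III: 1.694 (Δ0.038)  IV: 1.745 (Δ0.013)  V: 1.933 (Δ0.201)

IV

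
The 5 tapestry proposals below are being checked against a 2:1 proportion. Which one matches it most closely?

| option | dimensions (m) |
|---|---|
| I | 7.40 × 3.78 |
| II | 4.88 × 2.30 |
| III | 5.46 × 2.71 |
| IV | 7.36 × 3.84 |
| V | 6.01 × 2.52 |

III

Target 2:1 ≈ 2.000.
I: 1.958 (Δ0.042)  II: 2.122 (Δ0.122)  III: 2.015 (Δ0.015)  IV: 1.917 (Δ0.083)  V: 2.385 (Δ0.385)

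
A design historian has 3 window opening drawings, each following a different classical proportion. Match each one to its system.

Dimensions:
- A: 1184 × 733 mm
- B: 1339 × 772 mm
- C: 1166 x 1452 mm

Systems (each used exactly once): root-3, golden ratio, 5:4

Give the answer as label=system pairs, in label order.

A=golden ratio, B=root-3, C=5:4

Ratios: A ≈ 1.615; B ≈ 1.734; C ≈ 1.245.
Targets: root-3 ≈ 1.732; golden ratio ≈ 1.618; 5:4 ≈ 1.250.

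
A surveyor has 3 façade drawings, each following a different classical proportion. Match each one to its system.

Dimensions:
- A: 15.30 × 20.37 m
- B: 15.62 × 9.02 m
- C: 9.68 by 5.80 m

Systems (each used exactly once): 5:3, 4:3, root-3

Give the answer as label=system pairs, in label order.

A=4:3, B=root-3, C=5:3

Ratios: A ≈ 1.331; B ≈ 1.732; C ≈ 1.669.
Targets: 5:3 ≈ 1.667; 4:3 ≈ 1.333; root-3 ≈ 1.732.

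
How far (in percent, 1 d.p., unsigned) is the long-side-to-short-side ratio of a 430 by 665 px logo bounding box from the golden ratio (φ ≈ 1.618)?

4.4%

Ratio = 665 / 430 ≈ 1.5465.
Ideal golden ratio ≈ 1.6180. |1.5465 − 1.6180| / 1.6180 ≈ 4.42% → 4.4%.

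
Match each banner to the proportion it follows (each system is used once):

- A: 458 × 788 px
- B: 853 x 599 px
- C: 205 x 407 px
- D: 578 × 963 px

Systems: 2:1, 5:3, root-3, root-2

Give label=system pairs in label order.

Ratios: A ≈ 1.721; B ≈ 1.424; C ≈ 1.985; D ≈ 1.666.
Targets: 2:1 ≈ 2.000; 5:3 ≈ 1.667; root-3 ≈ 1.732; root-2 ≈ 1.414.

A=root-3, B=root-2, C=2:1, D=5:3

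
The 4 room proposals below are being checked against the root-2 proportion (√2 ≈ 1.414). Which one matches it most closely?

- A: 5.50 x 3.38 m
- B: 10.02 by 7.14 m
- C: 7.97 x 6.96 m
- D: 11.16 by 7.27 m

B

Ratios (long/short): A ≈ 1.627; B ≈ 1.403; C ≈ 1.145; D ≈ 1.535.
root-2 ≈ 1.414; option B is nearest (Δ 0.011).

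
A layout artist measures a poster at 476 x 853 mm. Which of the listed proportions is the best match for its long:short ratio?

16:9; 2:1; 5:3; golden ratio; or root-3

16:9

853/476 ≈ 1.792. Nearest candidates are 16:9 (1.778, off by 0.014) and root-3 (1.732, off by 0.060).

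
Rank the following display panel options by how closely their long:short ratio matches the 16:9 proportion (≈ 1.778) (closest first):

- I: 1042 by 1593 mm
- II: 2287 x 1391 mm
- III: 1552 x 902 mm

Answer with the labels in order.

III, II, I

Ratios: I = 1593 / 1042 ≈ 1.529; II = 2287 / 1391 ≈ 1.644; III = 1552 / 902 ≈ 1.721.
|Δ from 1.778|: I 0.249; II 0.134; III 0.057.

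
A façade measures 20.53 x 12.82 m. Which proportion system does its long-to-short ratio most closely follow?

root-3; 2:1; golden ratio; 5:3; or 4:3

Ratio = 20.53 / 12.82 ≈ 1.601.
Distances: root-3 1.732 (Δ 0.131); 2:1 2.000 (Δ 0.399); golden ratio 1.618 (Δ 0.017); 5:3 1.667 (Δ 0.066); 4:3 1.333 (Δ 0.268).

golden ratio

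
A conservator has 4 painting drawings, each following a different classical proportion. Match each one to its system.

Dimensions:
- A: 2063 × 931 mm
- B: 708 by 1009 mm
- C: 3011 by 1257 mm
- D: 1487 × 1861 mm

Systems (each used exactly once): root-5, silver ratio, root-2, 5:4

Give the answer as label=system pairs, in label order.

A=root-5, B=root-2, C=silver ratio, D=5:4

A = 2063/931 ≈ 2.216 → root-5 (2.236)
B = 1009/708 ≈ 1.425 → root-2 (1.414)
C = 3011/1257 ≈ 2.395 → silver ratio (2.414)
D = 1861/1487 ≈ 1.252 → 5:4 (1.250)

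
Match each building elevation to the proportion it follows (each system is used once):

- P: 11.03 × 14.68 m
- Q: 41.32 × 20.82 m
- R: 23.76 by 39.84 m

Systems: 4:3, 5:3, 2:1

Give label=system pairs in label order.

Ratios: P ≈ 1.331; Q ≈ 1.985; R ≈ 1.677.
Targets: 4:3 ≈ 1.333; 5:3 ≈ 1.667; 2:1 ≈ 2.000.

P=4:3, Q=2:1, R=5:3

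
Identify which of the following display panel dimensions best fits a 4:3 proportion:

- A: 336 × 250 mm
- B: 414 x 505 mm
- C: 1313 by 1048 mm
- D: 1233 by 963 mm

Ratios (long/short): A ≈ 1.344; B ≈ 1.220; C ≈ 1.253; D ≈ 1.280.
4:3 ≈ 1.333; option A is nearest (Δ 0.011).

A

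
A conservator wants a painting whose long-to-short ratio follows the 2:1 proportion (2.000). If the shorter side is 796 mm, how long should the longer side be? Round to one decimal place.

1592.0 mm

2:1 = 2.00000.
Longer side = 796 × 2.00000 ≈ 1592.000 → 1592.0 mm.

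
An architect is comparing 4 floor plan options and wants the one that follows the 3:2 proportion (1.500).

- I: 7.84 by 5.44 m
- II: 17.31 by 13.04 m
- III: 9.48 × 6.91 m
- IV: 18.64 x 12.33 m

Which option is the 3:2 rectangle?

IV

Ratios (long/short): I ≈ 1.441; II ≈ 1.327; III ≈ 1.372; IV ≈ 1.512.
3:2 ≈ 1.500; option IV is nearest (Δ 0.012).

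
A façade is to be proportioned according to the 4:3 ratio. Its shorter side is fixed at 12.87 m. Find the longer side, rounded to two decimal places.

4:3 ≈ 1.33333.
Longer side = 12.87 × 1.33333 ≈ 17.1600 → 17.16 m.

17.16 m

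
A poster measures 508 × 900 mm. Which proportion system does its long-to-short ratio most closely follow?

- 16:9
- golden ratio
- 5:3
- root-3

900/508 ≈ 1.772. Nearest candidates are 16:9 (1.778, off by 0.006) and root-3 (1.732, off by 0.040).

16:9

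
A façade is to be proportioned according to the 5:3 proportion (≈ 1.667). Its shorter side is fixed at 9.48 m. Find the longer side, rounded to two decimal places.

15.80 m

5:3 ≈ 1.66667.
Longer side = 9.48 × 1.66667 ≈ 15.8000 → 15.80 m.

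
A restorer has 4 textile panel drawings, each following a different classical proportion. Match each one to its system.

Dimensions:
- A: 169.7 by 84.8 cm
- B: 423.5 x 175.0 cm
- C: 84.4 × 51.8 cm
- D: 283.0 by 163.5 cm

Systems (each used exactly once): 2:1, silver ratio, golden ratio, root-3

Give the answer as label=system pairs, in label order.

A = 169.7/84.8 ≈ 2.001 → 2:1 (2.000)
B = 423.5/175.0 ≈ 2.420 → silver ratio (2.414)
C = 84.4/51.8 ≈ 1.629 → golden ratio (1.618)
D = 283.0/163.5 ≈ 1.731 → root-3 (1.732)

A=2:1, B=silver ratio, C=golden ratio, D=root-3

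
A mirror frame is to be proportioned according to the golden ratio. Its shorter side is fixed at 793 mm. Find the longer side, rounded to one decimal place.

1283.1 mm

golden ratio ≈ 1.61803.
Longer side = 793 × 1.61803 ≈ 1283.098 → 1283.1 mm.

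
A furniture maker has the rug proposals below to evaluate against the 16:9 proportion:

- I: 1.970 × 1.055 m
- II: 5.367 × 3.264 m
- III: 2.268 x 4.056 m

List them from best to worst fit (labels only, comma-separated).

III, I, II

Ratios: I = 1.970 / 1.055 ≈ 1.867; II = 5.367 / 3.264 ≈ 1.644; III = 4.056 / 2.268 ≈ 1.788.
|Δ from 1.778|: I 0.089; II 0.134; III 0.010.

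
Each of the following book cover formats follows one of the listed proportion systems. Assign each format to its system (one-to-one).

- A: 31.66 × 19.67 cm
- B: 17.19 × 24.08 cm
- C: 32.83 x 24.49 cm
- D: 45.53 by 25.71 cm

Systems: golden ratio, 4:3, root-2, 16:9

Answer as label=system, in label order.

A=golden ratio, B=root-2, C=4:3, D=16:9

Ratios: A ≈ 1.610; B ≈ 1.401; C ≈ 1.341; D ≈ 1.771.
Targets: golden ratio ≈ 1.618; 4:3 ≈ 1.333; root-2 ≈ 1.414; 16:9 ≈ 1.778.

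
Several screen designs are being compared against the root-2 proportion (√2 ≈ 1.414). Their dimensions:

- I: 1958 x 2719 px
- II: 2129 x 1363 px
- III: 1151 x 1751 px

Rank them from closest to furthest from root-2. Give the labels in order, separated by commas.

I: 2719/1958 ≈ 1.389 → |1.389 − 1.414| = 0.025
II: 2129/1363 ≈ 1.562 → |1.562 − 1.414| = 0.148
III: 1751/1151 ≈ 1.521 → |1.521 − 1.414| = 0.107

I, III, II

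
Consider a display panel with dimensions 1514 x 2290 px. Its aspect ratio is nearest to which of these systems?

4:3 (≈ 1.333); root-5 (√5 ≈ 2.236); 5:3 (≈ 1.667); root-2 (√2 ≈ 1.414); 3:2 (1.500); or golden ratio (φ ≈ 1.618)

2290/1514 ≈ 1.513. Nearest candidates are 3:2 (1.500, off by 0.013) and root-2 (1.414, off by 0.099).

3:2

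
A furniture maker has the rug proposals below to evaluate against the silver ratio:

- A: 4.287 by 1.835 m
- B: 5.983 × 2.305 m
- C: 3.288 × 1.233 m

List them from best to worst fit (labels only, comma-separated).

A: 4.287/1.835 ≈ 2.336 → |2.336 − 2.414| = 0.078
B: 5.983/2.305 ≈ 2.596 → |2.596 − 2.414| = 0.182
C: 3.288/1.233 ≈ 2.667 → |2.667 − 2.414| = 0.253

A, B, C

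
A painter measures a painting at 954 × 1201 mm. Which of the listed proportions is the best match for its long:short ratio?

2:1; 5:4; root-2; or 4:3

5:4

Ratio = 1201 / 954 ≈ 1.259.
Distances: 2:1 2.000 (Δ 0.741); 5:4 1.250 (Δ 0.009); root-2 1.414 (Δ 0.155); 4:3 1.333 (Δ 0.074).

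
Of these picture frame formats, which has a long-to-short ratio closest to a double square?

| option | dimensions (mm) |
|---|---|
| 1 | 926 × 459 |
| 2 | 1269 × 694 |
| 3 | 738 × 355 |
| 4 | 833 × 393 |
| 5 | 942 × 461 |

1

Ratios (long/short): 1 ≈ 2.017; 2 ≈ 1.829; 3 ≈ 2.079; 4 ≈ 2.120; 5 ≈ 2.043.
2:1 ≈ 2.000; option 1 is nearest (Δ 0.017).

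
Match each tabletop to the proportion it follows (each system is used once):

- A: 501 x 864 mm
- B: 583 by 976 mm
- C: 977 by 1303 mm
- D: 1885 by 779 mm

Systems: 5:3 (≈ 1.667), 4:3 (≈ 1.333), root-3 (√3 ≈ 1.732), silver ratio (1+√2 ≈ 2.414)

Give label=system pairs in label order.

A = 864/501 ≈ 1.725 → root-3 (1.732)
B = 976/583 ≈ 1.674 → 5:3 (1.667)
C = 1303/977 ≈ 1.334 → 4:3 (1.333)
D = 1885/779 ≈ 2.420 → silver ratio (2.414)

A=root-3, B=5:3, C=4:3, D=silver ratio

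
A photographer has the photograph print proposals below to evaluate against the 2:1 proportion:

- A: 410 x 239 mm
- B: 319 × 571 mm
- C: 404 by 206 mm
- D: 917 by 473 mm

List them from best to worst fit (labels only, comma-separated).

C, D, B, A

Ratios: A = 410 / 239 ≈ 1.715; B = 571 / 319 ≈ 1.790; C = 404 / 206 ≈ 1.961; D = 917 / 473 ≈ 1.939.
|Δ from 2.000|: A 0.285; B 0.210; C 0.039; D 0.061.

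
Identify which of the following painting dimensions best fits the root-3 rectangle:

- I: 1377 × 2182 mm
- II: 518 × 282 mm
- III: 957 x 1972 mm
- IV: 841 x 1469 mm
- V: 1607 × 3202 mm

Target root-3 ≈ 1.732.
I: 1.585 (Δ0.147)  II: 1.837 (Δ0.105)  III: 2.061 (Δ0.329)  IV: 1.747 (Δ0.015)  V: 1.993 (Δ0.261)

IV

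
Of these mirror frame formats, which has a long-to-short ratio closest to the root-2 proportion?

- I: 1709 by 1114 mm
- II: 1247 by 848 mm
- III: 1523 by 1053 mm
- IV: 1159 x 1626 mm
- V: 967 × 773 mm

IV

Ratios (long/short): I ≈ 1.534; II ≈ 1.471; III ≈ 1.446; IV ≈ 1.403; V ≈ 1.251.
root-2 ≈ 1.414; option IV is nearest (Δ 0.011).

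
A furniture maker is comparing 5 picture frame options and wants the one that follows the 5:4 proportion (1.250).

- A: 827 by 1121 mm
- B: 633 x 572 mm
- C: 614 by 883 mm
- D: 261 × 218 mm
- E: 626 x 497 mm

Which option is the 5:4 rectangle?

Ratios (long/short): A ≈ 1.356; B ≈ 1.107; C ≈ 1.438; D ≈ 1.197; E ≈ 1.260.
5:4 ≈ 1.250; option E is nearest (Δ 0.010).

E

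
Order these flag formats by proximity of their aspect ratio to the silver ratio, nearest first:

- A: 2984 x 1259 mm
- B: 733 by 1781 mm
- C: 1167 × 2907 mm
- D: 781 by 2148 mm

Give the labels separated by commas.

Ratios: A = 2984 / 1259 ≈ 2.370; B = 1781 / 733 ≈ 2.430; C = 2907 / 1167 ≈ 2.491; D = 2148 / 781 ≈ 2.750.
|Δ from 2.414|: A 0.044; B 0.016; C 0.077; D 0.336.

B, A, C, D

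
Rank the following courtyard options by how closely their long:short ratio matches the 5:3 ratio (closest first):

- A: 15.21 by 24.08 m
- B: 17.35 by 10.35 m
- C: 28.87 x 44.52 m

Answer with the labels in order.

A: 24.08/15.21 ≈ 1.583 → |1.583 − 1.667| = 0.084
B: 17.35/10.35 ≈ 1.676 → |1.676 − 1.667| = 0.009
C: 44.52/28.87 ≈ 1.542 → |1.542 − 1.667| = 0.125

B, A, C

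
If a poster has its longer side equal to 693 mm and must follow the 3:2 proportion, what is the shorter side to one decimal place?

3:2 = 1.50000.
Shorter side = 693 ÷ 1.50000 ≈ 462.000 → 462.0 mm.

462.0 mm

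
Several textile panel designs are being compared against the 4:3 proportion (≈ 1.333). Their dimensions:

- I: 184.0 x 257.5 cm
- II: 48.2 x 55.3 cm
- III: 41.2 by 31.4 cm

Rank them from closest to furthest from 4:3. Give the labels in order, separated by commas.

I: 257.5/184.0 ≈ 1.399 → |1.399 − 1.333| = 0.066
II: 55.3/48.2 ≈ 1.147 → |1.147 − 1.333| = 0.186
III: 41.2/31.4 ≈ 1.312 → |1.312 − 1.333| = 0.021

III, I, II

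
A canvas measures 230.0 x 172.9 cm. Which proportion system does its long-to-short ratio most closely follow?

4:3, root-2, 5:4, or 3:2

230.0/172.9 ≈ 1.330. Nearest candidates are 4:3 (1.333, off by 0.003) and 5:4 (1.250, off by 0.080).

4:3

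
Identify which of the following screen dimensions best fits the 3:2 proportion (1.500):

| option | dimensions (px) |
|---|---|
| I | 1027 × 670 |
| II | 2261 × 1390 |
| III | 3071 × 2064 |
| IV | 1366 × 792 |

III

Ratios (long/short): I ≈ 1.533; II ≈ 1.627; III ≈ 1.488; IV ≈ 1.725.
3:2 ≈ 1.500; option III is nearest (Δ 0.012).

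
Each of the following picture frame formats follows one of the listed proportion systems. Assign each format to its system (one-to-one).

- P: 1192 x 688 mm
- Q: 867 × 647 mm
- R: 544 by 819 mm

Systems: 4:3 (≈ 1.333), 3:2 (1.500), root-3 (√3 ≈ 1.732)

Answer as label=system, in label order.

P=root-3, Q=4:3, R=3:2

P = 1192/688 ≈ 1.733 → root-3 (1.732)
Q = 867/647 ≈ 1.340 → 4:3 (1.333)
R = 819/544 ≈ 1.506 → 3:2 (1.500)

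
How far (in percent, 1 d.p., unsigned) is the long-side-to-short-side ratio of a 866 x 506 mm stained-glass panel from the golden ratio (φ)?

Ratio = 866 / 506 ≈ 1.7115.
Ideal golden ratio ≈ 1.6180. |1.7115 − 1.6180| / 1.6180 ≈ 5.78% → 5.8%.

5.8%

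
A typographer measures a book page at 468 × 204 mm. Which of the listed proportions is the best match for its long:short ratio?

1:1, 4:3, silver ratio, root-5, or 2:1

468/204 ≈ 2.294. Nearest candidates are root-5 (2.236, off by 0.058) and silver ratio (2.414, off by 0.120).

root-5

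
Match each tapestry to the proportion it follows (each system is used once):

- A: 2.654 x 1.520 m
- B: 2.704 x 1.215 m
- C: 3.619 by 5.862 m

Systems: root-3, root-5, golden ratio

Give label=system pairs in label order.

A=root-3, B=root-5, C=golden ratio

A = 2.654/1.520 ≈ 1.746 → root-3 (1.732)
B = 2.704/1.215 ≈ 2.226 → root-5 (2.236)
C = 5.862/3.619 ≈ 1.620 → golden ratio (1.618)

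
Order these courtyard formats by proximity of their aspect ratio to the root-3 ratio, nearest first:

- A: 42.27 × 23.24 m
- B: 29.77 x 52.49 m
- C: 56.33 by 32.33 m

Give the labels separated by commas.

A: 42.27/23.24 ≈ 1.819 → |1.819 − 1.732| = 0.087
B: 52.49/29.77 ≈ 1.763 → |1.763 − 1.732| = 0.031
C: 56.33/32.33 ≈ 1.742 → |1.742 − 1.732| = 0.010

C, B, A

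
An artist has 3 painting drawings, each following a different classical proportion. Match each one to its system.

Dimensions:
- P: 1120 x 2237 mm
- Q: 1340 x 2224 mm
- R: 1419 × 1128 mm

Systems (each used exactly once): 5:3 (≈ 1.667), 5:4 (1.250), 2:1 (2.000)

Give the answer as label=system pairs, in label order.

P=2:1, Q=5:3, R=5:4

Ratios: P ≈ 1.997; Q ≈ 1.660; R ≈ 1.258.
Targets: 5:3 ≈ 1.667; 5:4 ≈ 1.250; 2:1 ≈ 2.000.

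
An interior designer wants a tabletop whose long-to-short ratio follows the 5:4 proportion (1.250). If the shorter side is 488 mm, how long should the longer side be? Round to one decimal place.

5:4 = 1.25000.
Longer side = 488 × 1.25000 ≈ 610.000 → 610.0 mm.

610.0 mm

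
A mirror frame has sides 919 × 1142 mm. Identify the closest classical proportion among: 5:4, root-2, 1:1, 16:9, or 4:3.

1142/919 ≈ 1.243. Nearest candidates are 5:4 (1.250, off by 0.007) and 4:3 (1.333, off by 0.090).

5:4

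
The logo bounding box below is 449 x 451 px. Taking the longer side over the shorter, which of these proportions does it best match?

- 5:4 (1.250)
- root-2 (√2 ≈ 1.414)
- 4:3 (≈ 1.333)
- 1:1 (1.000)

1:1

Ratio = 451 / 449 ≈ 1.004.
Distances: 5:4 1.250 (Δ 0.246); root-2 1.414 (Δ 0.410); 4:3 1.333 (Δ 0.329); 1:1 1.000 (Δ 0.004).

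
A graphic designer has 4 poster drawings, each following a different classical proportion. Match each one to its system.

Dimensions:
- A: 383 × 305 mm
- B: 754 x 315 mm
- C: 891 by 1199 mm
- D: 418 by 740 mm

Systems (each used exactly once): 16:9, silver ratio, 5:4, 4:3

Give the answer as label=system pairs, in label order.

A=5:4, B=silver ratio, C=4:3, D=16:9

A = 383/305 ≈ 1.256 → 5:4 (1.250)
B = 754/315 ≈ 2.394 → silver ratio (2.414)
C = 1199/891 ≈ 1.346 → 4:3 (1.333)
D = 740/418 ≈ 1.770 → 16:9 (1.778)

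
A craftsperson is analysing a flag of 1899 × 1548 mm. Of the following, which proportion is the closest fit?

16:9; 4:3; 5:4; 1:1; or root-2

5:4

Ratio = 1899 / 1548 ≈ 1.227.
Distances: 16:9 1.778 (Δ 0.551); 4:3 1.333 (Δ 0.106); 5:4 1.250 (Δ 0.023); 1:1 1.000 (Δ 0.227); root-2 1.414 (Δ 0.187).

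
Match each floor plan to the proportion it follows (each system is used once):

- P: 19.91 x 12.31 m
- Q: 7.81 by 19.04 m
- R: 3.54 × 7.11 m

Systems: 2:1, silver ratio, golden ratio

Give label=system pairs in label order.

Ratios: P ≈ 1.617; Q ≈ 2.438; R ≈ 2.008.
Targets: 2:1 ≈ 2.000; silver ratio ≈ 2.414; golden ratio ≈ 1.618.

P=golden ratio, Q=silver ratio, R=2:1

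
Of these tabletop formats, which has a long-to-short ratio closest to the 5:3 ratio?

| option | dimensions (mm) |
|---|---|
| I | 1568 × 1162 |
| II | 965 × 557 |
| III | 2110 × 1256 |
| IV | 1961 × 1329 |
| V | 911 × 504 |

Ratios (long/short): I ≈ 1.349; II ≈ 1.732; III ≈ 1.680; IV ≈ 1.476; V ≈ 1.808.
5:3 ≈ 1.667; option III is nearest (Δ 0.013).

III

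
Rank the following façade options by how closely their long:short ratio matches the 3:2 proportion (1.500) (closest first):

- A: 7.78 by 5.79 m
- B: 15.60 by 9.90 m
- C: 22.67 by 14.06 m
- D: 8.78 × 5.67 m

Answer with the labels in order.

A: 7.78/5.79 ≈ 1.344 → |1.344 − 1.500| = 0.156
B: 15.60/9.90 ≈ 1.576 → |1.576 − 1.500| = 0.076
C: 22.67/14.06 ≈ 1.612 → |1.612 − 1.500| = 0.112
D: 8.78/5.67 ≈ 1.549 → |1.549 − 1.500| = 0.049

D, B, C, A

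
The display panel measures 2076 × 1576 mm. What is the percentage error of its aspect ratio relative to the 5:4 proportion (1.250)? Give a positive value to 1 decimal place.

5.4%

Ratio = 2076 / 1576 ≈ 1.3173.
Ideal 5:4 = 1.2500. |1.3173 − 1.2500| / 1.2500 ≈ 5.38% → 5.4%.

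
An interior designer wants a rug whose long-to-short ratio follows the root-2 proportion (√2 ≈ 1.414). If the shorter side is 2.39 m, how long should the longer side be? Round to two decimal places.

3.38 m

root-2 ≈ 1.41421.
Longer side = 2.39 × 1.41421 ≈ 3.3800 → 3.38 m.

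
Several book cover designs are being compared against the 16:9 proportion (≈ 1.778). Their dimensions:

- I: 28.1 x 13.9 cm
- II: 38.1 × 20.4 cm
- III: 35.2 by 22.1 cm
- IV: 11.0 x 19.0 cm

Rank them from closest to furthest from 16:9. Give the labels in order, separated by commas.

Ratios: I = 28.1 / 13.9 ≈ 2.022; II = 38.1 / 20.4 ≈ 1.868; III = 35.2 / 22.1 ≈ 1.593; IV = 19.0 / 11.0 ≈ 1.727.
|Δ from 1.778|: I 0.244; II 0.090; III 0.185; IV 0.051.

IV, II, III, I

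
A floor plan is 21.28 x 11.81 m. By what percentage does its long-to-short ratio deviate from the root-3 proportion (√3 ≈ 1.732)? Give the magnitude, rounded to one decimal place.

4.0%

Ratio = 21.28 / 11.81 ≈ 1.8019.
Ideal root-3 ≈ 1.7321. |1.8019 − 1.7321| / 1.7321 ≈ 4.03% → 4.0%.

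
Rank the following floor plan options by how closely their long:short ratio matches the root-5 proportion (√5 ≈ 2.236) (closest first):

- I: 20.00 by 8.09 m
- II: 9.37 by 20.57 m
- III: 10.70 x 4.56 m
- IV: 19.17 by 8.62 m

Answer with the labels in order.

IV, II, III, I

Ratios: I = 20.00 / 8.09 ≈ 2.472; II = 20.57 / 9.37 ≈ 2.195; III = 10.70 / 4.56 ≈ 2.346; IV = 19.17 / 8.62 ≈ 2.224.
|Δ from 2.236|: I 0.236; II 0.041; III 0.110; IV 0.012.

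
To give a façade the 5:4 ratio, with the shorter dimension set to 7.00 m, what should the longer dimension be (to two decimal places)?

8.75 m

5:4 = 1.25000.
Longer side = 7.00 × 1.25000 ≈ 8.7500 → 8.75 m.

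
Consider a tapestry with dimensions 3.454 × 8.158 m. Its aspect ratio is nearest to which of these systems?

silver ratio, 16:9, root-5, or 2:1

silver ratio

8.158/3.454 ≈ 2.362. Nearest candidates are silver ratio (2.414, off by 0.052) and root-5 (2.236, off by 0.126).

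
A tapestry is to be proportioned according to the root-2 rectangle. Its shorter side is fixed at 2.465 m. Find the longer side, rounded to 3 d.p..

3.486 m

root-2 ≈ 1.41421.
Longer side = 2.465 × 1.41421 ≈ 3.48603 → 3.486 m.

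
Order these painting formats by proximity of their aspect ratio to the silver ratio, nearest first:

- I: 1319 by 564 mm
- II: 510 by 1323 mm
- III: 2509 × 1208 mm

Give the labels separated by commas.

Ratios: I = 1319 / 564 ≈ 2.339; II = 1323 / 510 ≈ 2.594; III = 2509 / 1208 ≈ 2.077.
|Δ from 2.414|: I 0.075; II 0.180; III 0.337.

I, II, III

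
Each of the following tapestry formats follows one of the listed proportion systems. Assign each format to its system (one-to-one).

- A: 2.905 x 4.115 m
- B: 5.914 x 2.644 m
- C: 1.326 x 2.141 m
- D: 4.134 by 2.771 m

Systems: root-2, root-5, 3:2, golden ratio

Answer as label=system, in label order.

A = 4.115/2.905 ≈ 1.417 → root-2 (1.414)
B = 5.914/2.644 ≈ 2.237 → root-5 (2.236)
C = 2.141/1.326 ≈ 1.615 → golden ratio (1.618)
D = 4.134/2.771 ≈ 1.492 → 3:2 (1.500)

A=root-2, B=root-5, C=golden ratio, D=3:2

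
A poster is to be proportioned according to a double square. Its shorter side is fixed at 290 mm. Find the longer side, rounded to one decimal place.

2:1 = 2.00000.
Longer side = 290 × 2.00000 ≈ 580.000 → 580.0 mm.

580.0 mm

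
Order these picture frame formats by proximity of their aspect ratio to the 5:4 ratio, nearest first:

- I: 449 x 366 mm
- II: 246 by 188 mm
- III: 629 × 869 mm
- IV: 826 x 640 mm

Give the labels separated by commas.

I, IV, II, III

Ratios: I = 449 / 366 ≈ 1.227; II = 246 / 188 ≈ 1.309; III = 869 / 629 ≈ 1.382; IV = 826 / 640 ≈ 1.291.
|Δ from 1.250|: I 0.023; II 0.059; III 0.132; IV 0.041.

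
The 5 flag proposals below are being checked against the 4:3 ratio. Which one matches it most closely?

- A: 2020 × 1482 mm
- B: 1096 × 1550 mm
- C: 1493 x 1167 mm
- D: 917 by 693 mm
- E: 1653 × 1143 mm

D

Ratios (long/short): A ≈ 1.363; B ≈ 1.414; C ≈ 1.279; D ≈ 1.323; E ≈ 1.446.
4:3 ≈ 1.333; option D is nearest (Δ 0.010).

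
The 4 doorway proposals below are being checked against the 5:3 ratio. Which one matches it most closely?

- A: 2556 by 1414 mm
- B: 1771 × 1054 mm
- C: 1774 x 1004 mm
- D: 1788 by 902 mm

B

Ratios (long/short): A ≈ 1.808; B ≈ 1.680; C ≈ 1.767; D ≈ 1.982.
5:3 ≈ 1.667; option B is nearest (Δ 0.013).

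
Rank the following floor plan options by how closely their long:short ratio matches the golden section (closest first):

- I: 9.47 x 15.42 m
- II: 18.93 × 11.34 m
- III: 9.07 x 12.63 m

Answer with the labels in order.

I, II, III

I: 15.42/9.47 ≈ 1.628 → |1.628 − 1.618| = 0.010
II: 18.93/11.34 ≈ 1.669 → |1.669 − 1.618| = 0.051
III: 12.63/9.07 ≈ 1.393 → |1.393 − 1.618| = 0.225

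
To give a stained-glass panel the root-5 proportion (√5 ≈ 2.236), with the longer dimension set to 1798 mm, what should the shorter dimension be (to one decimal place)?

root-5 ≈ 2.23607.
Shorter side = 1798 ÷ 2.23607 ≈ 804.089 → 804.1 mm.

804.1 mm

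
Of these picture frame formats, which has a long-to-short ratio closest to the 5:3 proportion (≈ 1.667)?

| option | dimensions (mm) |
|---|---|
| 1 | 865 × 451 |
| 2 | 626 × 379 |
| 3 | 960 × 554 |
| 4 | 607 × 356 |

2

Target 5:3 ≈ 1.667.
1: 1.918 (Δ0.251)  2: 1.652 (Δ0.015)  3: 1.733 (Δ0.066)  4: 1.705 (Δ0.038)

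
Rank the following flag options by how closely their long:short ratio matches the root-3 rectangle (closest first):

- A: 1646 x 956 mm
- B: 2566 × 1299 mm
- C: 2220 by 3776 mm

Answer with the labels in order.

A, C, B

A: 1646/956 ≈ 1.722 → |1.722 − 1.732| = 0.010
B: 2566/1299 ≈ 1.975 → |1.975 − 1.732| = 0.243
C: 3776/2220 ≈ 1.701 → |1.701 − 1.732| = 0.031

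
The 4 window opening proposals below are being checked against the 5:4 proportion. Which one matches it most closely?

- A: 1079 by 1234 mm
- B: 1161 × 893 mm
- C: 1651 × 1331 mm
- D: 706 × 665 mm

Ratios (long/short): A ≈ 1.144; B ≈ 1.300; C ≈ 1.240; D ≈ 1.062.
5:4 ≈ 1.250; option C is nearest (Δ 0.010).

C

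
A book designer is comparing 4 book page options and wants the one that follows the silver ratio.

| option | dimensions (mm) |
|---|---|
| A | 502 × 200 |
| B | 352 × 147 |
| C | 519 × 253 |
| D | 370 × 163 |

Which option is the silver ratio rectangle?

Ratios (long/short): A ≈ 2.510; B ≈ 2.395; C ≈ 2.051; D ≈ 2.270.
silver ratio ≈ 2.414; option B is nearest (Δ 0.019).

B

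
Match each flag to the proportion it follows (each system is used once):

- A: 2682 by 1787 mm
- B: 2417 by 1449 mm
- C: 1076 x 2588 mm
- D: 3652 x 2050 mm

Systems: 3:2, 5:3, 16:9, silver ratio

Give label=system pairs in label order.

A=3:2, B=5:3, C=silver ratio, D=16:9

A = 2682/1787 ≈ 1.501 → 3:2 (1.500)
B = 2417/1449 ≈ 1.668 → 5:3 (1.667)
C = 2588/1076 ≈ 2.405 → silver ratio (2.414)
D = 3652/2050 ≈ 1.781 → 16:9 (1.778)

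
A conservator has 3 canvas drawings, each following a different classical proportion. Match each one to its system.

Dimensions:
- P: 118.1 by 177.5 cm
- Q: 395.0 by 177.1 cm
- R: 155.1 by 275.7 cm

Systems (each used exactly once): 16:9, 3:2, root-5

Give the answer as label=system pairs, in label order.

Ratios: P ≈ 1.503; Q ≈ 2.230; R ≈ 1.778.
Targets: 16:9 ≈ 1.778; 3:2 ≈ 1.500; root-5 ≈ 2.236.

P=3:2, Q=root-5, R=16:9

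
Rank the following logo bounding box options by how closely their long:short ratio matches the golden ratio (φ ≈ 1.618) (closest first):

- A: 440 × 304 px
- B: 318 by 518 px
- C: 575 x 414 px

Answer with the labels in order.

B, A, C

Ratios: A = 440 / 304 ≈ 1.447; B = 518 / 318 ≈ 1.629; C = 575 / 414 ≈ 1.389.
|Δ from 1.618|: A 0.171; B 0.011; C 0.229.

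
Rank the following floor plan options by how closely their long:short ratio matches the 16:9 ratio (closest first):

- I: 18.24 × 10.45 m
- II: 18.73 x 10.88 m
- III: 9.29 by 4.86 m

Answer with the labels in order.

Ratios: I = 18.24 / 10.45 ≈ 1.745; II = 18.73 / 10.88 ≈ 1.722; III = 9.29 / 4.86 ≈ 1.912.
|Δ from 1.778|: I 0.033; II 0.056; III 0.134.

I, II, III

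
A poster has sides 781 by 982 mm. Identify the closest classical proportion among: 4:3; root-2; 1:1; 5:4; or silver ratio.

Ratio = 982 / 781 ≈ 1.257.
Distances: 4:3 1.333 (Δ 0.076); root-2 1.414 (Δ 0.157); 1:1 1.000 (Δ 0.257); 5:4 1.250 (Δ 0.007); silver ratio 2.414 (Δ 1.157).

5:4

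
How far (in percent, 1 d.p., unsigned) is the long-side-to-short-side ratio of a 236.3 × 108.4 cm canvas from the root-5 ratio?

Ratio = 236.3 / 108.4 ≈ 2.1799.
Ideal root-5 ≈ 2.2361. |2.1799 − 2.2361| / 2.2361 ≈ 2.51% → 2.5%.

2.5%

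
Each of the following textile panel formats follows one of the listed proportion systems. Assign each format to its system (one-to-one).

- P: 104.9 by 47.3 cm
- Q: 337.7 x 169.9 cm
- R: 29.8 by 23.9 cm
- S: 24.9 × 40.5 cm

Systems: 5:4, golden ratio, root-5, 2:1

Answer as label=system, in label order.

P=root-5, Q=2:1, R=5:4, S=golden ratio

Ratios: P ≈ 2.218; Q ≈ 1.988; R ≈ 1.247; S ≈ 1.627.
Targets: 5:4 ≈ 1.250; golden ratio ≈ 1.618; root-5 ≈ 2.236; 2:1 ≈ 2.000.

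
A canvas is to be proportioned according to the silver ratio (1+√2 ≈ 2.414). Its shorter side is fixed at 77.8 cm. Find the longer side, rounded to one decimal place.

silver ratio ≈ 2.41421.
Longer side = 77.8 × 2.41421 ≈ 187.826 → 187.8 cm.

187.8 cm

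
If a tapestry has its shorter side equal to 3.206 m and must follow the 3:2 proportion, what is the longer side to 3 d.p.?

3:2 = 1.50000.
Longer side = 3.206 × 1.50000 ≈ 4.80900 → 4.809 m.

4.809 m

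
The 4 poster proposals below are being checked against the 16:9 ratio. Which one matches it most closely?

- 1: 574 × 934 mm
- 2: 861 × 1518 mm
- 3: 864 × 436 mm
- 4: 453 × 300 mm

2

Ratios (long/short): 1 ≈ 1.627; 2 ≈ 1.763; 3 ≈ 1.982; 4 ≈ 1.510.
16:9 ≈ 1.778; option 2 is nearest (Δ 0.015).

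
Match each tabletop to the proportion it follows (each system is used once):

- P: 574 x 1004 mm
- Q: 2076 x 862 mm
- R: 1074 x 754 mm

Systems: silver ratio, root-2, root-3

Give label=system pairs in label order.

Ratios: P ≈ 1.749; Q ≈ 2.408; R ≈ 1.424.
Targets: silver ratio ≈ 2.414; root-2 ≈ 1.414; root-3 ≈ 1.732.

P=root-3, Q=silver ratio, R=root-2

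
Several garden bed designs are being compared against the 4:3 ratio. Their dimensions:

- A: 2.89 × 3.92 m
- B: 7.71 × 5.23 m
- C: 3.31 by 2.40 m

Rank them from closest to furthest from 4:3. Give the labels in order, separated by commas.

A, C, B

Ratios: A = 3.92 / 2.89 ≈ 1.356; B = 7.71 / 5.23 ≈ 1.474; C = 3.31 / 2.40 ≈ 1.379.
|Δ from 1.333|: A 0.023; B 0.141; C 0.046.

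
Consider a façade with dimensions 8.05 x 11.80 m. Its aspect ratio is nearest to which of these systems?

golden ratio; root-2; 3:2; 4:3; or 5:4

3:2

Ratio = 11.80 / 8.05 ≈ 1.466.
Distances: golden ratio 1.618 (Δ 0.152); root-2 1.414 (Δ 0.052); 3:2 1.500 (Δ 0.034); 4:3 1.333 (Δ 0.133); 5:4 1.250 (Δ 0.216).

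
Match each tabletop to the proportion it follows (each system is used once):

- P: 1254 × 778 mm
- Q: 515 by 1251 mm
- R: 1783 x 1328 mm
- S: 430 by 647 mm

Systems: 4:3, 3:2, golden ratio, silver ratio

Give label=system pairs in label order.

P=golden ratio, Q=silver ratio, R=4:3, S=3:2

P = 1254/778 ≈ 1.612 → golden ratio (1.618)
Q = 1251/515 ≈ 2.429 → silver ratio (2.414)
R = 1783/1328 ≈ 1.343 → 4:3 (1.333)
S = 647/430 ≈ 1.505 → 3:2 (1.500)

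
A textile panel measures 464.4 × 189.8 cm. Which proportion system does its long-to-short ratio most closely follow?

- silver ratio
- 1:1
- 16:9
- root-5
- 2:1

silver ratio

464.4/189.8 ≈ 2.447. Nearest candidates are silver ratio (2.414, off by 0.033) and root-5 (2.236, off by 0.211).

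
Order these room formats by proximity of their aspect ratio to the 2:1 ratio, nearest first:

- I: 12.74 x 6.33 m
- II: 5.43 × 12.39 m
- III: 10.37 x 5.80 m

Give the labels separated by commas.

I: 12.74/6.33 ≈ 2.013 → |2.013 − 2.000| = 0.013
II: 12.39/5.43 ≈ 2.282 → |2.282 − 2.000| = 0.282
III: 10.37/5.80 ≈ 1.788 → |1.788 − 2.000| = 0.212

I, III, II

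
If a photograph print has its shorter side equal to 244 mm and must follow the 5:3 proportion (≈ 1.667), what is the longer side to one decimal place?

406.7 mm

5:3 ≈ 1.66667.
Longer side = 244 × 1.66667 ≈ 406.667 → 406.7 mm.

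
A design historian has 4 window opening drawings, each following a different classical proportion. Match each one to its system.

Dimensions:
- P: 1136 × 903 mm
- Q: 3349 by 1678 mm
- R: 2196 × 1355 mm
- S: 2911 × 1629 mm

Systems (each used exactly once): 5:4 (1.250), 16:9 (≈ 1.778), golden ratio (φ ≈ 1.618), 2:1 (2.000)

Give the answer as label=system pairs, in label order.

P = 1136/903 ≈ 1.258 → 5:4 (1.250)
Q = 3349/1678 ≈ 1.996 → 2:1 (2.000)
R = 2196/1355 ≈ 1.621 → golden ratio (1.618)
S = 2911/1629 ≈ 1.787 → 16:9 (1.778)

P=5:4, Q=2:1, R=golden ratio, S=16:9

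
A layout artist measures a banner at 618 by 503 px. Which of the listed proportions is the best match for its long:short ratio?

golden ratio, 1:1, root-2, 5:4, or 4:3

618/503 ≈ 1.229. Nearest candidates are 5:4 (1.250, off by 0.021) and 4:3 (1.333, off by 0.104).

5:4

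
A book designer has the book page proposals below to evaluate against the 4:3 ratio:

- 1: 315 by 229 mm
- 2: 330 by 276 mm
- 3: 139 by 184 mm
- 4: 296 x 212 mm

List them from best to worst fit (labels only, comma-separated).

3, 1, 4, 2

Ratios: 1 = 315 / 229 ≈ 1.376; 2 = 330 / 276 ≈ 1.196; 3 = 184 / 139 ≈ 1.324; 4 = 296 / 212 ≈ 1.396.
|Δ from 1.333|: 1 0.043; 2 0.137; 3 0.009; 4 0.063.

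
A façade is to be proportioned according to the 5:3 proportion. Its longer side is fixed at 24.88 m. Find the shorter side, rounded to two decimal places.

5:3 ≈ 1.66667.
Shorter side = 24.88 ÷ 1.66667 ≈ 14.9280 → 14.93 m.

14.93 m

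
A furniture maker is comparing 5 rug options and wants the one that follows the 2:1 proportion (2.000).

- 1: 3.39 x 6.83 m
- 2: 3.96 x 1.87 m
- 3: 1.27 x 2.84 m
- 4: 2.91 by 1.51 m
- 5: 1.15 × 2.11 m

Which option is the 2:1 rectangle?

Target 2:1 ≈ 2.000.
1: 2.015 (Δ0.015)  2: 2.118 (Δ0.118)  3: 2.236 (Δ0.236)  4: 1.927 (Δ0.073)  5: 1.835 (Δ0.165)

1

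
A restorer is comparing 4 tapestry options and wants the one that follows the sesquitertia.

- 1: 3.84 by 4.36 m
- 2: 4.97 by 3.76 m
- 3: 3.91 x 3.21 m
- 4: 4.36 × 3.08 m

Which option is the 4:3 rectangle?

Ratios (long/short): 1 ≈ 1.135; 2 ≈ 1.322; 3 ≈ 1.218; 4 ≈ 1.416.
4:3 ≈ 1.333; option 2 is nearest (Δ 0.011).

2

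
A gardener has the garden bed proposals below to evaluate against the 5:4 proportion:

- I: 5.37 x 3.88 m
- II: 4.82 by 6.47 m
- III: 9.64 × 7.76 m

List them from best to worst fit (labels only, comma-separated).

III, II, I

I: 5.37/3.88 ≈ 1.384 → |1.384 − 1.250| = 0.134
II: 6.47/4.82 ≈ 1.342 → |1.342 − 1.250| = 0.092
III: 9.64/7.76 ≈ 1.242 → |1.242 − 1.250| = 0.008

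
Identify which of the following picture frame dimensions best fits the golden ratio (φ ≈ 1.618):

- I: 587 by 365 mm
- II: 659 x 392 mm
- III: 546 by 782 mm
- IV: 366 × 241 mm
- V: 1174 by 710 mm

Ratios (long/short): I ≈ 1.608; II ≈ 1.681; III ≈ 1.432; IV ≈ 1.519; V ≈ 1.654.
golden ratio ≈ 1.618; option I is nearest (Δ 0.010).

I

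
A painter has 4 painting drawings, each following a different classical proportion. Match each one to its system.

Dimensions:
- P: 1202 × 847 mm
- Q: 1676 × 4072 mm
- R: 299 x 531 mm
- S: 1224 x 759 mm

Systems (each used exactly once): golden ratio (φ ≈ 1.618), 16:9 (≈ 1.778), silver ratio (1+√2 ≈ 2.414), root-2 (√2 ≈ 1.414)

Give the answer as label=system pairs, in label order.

P=root-2, Q=silver ratio, R=16:9, S=golden ratio

Ratios: P ≈ 1.419; Q ≈ 2.430; R ≈ 1.776; S ≈ 1.613.
Targets: golden ratio ≈ 1.618; 16:9 ≈ 1.778; silver ratio ≈ 2.414; root-2 ≈ 1.414.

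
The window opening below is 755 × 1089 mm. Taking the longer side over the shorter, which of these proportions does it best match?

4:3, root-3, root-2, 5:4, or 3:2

root-2

Ratio = 1089 / 755 ≈ 1.442.
Distances: 4:3 1.333 (Δ 0.109); root-3 1.732 (Δ 0.290); root-2 1.414 (Δ 0.028); 5:4 1.250 (Δ 0.192); 3:2 1.500 (Δ 0.058).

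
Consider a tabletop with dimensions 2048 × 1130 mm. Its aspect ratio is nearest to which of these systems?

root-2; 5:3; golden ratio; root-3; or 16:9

Ratio = 2048 / 1130 ≈ 1.812.
Distances: root-2 1.414 (Δ 0.398); 5:3 1.667 (Δ 0.145); golden ratio 1.618 (Δ 0.194); root-3 1.732 (Δ 0.080); 16:9 1.778 (Δ 0.034).

16:9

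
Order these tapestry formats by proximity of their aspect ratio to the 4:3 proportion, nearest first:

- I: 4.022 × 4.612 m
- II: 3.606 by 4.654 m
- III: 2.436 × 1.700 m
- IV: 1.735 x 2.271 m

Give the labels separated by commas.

IV, II, III, I

I: 4.612/4.022 ≈ 1.147 → |1.147 − 1.333| = 0.186
II: 4.654/3.606 ≈ 1.291 → |1.291 − 1.333| = 0.042
III: 2.436/1.700 ≈ 1.433 → |1.433 − 1.333| = 0.100
IV: 2.271/1.735 ≈ 1.309 → |1.309 − 1.333| = 0.024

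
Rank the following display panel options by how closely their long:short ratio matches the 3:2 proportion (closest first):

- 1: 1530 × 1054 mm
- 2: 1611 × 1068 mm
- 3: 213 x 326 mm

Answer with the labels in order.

2, 3, 1

Ratios: 1 = 1530 / 1054 ≈ 1.452; 2 = 1611 / 1068 ≈ 1.508; 3 = 326 / 213 ≈ 1.531.
|Δ from 1.500|: 1 0.048; 2 0.008; 3 0.031.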